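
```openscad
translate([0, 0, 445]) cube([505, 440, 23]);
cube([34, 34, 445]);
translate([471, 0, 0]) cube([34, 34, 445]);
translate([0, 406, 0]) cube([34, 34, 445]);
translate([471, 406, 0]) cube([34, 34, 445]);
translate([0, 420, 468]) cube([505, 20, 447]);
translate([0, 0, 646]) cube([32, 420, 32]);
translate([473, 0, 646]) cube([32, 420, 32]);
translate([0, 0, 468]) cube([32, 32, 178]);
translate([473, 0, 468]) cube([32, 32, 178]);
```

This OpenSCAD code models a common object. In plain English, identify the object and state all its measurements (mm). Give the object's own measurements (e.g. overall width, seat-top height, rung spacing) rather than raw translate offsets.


A chair. The seat is a 505×440×23 mm slab with its top at z = 468 mm, on four 34×34 mm corner legs (flush with the seat edges, standing on z = 0). A flat backrest 20 mm thick, 447 mm tall, spans the full seat width and rises from the seat top along its +y edge, rear face flush with the rear of the seat. Two armrests of 32×32 mm section run along each side from the seat's front edge to the front of the backrest, top faces 210 mm above the seat top and outer faces flush with the seat's x-edges; a 32×32 mm post under the front of each armrest stands on the seat at the front corner.


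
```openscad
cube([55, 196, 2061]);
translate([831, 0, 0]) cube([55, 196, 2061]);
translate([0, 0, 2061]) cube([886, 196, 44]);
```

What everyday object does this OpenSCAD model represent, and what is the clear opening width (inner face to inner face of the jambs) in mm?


A door frame. The clear opening width is 776 mm.

Two 2061 mm tall posts with a header on top — a door frame. The left jamb is 55 mm wide at x = 0; the right jamb starts at x = 831. The clear opening is 831 − 55 = 776 mm.


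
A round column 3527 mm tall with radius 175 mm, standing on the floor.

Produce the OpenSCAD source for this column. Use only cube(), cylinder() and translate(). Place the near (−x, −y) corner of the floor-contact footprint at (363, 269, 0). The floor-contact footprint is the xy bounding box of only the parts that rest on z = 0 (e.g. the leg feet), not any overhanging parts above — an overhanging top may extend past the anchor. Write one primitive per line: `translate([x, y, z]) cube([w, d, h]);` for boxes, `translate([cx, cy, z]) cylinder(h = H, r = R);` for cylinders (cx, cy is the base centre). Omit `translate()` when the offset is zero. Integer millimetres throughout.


translate([538, 444, 0]) cylinder(h = 3527, r = 175);


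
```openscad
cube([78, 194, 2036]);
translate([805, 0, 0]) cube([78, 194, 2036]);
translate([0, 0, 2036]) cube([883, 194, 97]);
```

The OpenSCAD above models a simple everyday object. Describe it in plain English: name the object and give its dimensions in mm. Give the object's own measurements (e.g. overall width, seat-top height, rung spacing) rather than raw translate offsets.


A door frame. The clear opening is 727 mm wide and 2036 mm high. Two 78 mm wide jambs, 194 mm deep, stand either side of the opening from the floor to the top of the opening. A 97 mm thick head sits across the top of both jambs, spanning the full outside width of the frame.


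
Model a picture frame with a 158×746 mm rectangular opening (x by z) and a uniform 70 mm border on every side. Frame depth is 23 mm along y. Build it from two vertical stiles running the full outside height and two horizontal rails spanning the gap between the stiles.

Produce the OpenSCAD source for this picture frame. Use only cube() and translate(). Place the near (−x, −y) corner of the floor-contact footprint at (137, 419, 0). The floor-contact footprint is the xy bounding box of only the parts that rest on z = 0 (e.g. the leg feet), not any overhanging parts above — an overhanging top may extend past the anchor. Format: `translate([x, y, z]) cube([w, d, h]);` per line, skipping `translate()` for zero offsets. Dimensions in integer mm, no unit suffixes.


translate([137, 419, 0]) cube([70, 23, 886]);
translate([365, 419, 0]) cube([70, 23, 886]);
translate([207, 419, 0]) cube([158, 23, 70]);
translate([207, 419, 816]) cube([158, 23, 70]);


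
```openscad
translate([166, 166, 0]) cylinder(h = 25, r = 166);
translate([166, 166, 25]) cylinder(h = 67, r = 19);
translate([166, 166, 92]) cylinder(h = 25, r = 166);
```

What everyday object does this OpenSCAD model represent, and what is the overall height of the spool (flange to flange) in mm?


A spool. The overall height is 117 mm.

Three coaxial cylinders, large–small–large — a spool. Two 25 mm flanges and a 67 mm core give 25 + 67 + 25 = 117 mm.


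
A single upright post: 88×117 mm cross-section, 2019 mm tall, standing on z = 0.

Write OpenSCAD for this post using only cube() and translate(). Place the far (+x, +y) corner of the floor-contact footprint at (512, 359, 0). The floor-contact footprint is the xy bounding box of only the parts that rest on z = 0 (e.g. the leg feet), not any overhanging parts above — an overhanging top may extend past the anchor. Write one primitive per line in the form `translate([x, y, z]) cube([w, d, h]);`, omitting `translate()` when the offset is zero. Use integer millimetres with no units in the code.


translate([424, 242, 0]) cube([88, 117, 2019]);


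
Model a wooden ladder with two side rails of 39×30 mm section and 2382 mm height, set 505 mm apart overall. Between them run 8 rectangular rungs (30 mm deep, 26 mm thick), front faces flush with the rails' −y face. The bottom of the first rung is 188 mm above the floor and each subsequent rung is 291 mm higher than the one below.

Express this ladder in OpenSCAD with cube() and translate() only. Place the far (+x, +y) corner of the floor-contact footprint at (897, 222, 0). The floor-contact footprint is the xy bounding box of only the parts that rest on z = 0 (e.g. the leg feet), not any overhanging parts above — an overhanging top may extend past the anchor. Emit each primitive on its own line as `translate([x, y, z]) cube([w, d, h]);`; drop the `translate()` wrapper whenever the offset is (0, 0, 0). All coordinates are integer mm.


translate([392, 192, 0]) cube([39, 30, 2382]);
translate([858, 192, 0]) cube([39, 30, 2382]);
translate([431, 192, 188]) cube([427, 30, 26]);
translate([431, 192, 479]) cube([427, 30, 26]);
translate([431, 192, 770]) cube([427, 30, 26]);
translate([431, 192, 1061]) cube([427, 30, 26]);
translate([431, 192, 1352]) cube([427, 30, 26]);
translate([431, 192, 1643]) cube([427, 30, 26]);
translate([431, 192, 1934]) cube([427, 30, 26]);
translate([431, 192, 2225]) cube([427, 30, 26]);


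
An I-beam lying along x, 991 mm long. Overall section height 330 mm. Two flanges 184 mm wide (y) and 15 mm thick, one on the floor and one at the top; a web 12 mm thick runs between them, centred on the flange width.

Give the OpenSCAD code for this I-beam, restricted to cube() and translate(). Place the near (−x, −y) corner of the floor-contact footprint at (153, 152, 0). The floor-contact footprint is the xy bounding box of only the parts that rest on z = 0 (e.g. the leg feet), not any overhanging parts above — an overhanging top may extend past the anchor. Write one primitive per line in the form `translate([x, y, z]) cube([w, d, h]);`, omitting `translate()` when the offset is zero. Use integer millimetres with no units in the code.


translate([153, 152, 0]) cube([991, 184, 15]);
translate([153, 238, 15]) cube([991, 12, 300]);
translate([153, 152, 315]) cube([991, 184, 15]);


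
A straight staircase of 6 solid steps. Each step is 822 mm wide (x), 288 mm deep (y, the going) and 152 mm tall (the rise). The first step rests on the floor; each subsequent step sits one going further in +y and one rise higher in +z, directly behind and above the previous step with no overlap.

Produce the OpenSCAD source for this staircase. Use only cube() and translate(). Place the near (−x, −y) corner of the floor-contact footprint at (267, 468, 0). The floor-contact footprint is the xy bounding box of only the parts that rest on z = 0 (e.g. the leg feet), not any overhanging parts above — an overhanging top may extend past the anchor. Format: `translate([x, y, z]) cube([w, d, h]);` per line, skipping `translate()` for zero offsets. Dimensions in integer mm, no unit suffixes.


translate([267, 468, 0]) cube([822, 288, 152]);
translate([267, 756, 152]) cube([822, 288, 152]);
translate([267, 1044, 304]) cube([822, 288, 152]);
translate([267, 1332, 456]) cube([822, 288, 152]);
translate([267, 1620, 608]) cube([822, 288, 152]);
translate([267, 1908, 760]) cube([822, 288, 152]);


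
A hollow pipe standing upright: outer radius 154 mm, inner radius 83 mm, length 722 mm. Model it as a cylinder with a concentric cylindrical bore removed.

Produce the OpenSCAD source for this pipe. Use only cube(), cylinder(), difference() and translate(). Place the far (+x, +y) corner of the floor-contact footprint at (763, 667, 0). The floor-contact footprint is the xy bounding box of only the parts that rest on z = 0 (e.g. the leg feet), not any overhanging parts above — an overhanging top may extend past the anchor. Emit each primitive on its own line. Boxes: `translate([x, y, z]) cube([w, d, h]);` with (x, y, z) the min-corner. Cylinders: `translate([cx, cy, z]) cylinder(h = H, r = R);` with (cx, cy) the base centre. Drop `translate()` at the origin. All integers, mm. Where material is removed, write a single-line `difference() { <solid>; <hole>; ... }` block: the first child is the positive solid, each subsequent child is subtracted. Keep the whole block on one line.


difference() { translate([609, 513, 0]) cylinder(h = 722, r = 154); translate([609, 513, 0]) cylinder(h = 722, r = 83); }


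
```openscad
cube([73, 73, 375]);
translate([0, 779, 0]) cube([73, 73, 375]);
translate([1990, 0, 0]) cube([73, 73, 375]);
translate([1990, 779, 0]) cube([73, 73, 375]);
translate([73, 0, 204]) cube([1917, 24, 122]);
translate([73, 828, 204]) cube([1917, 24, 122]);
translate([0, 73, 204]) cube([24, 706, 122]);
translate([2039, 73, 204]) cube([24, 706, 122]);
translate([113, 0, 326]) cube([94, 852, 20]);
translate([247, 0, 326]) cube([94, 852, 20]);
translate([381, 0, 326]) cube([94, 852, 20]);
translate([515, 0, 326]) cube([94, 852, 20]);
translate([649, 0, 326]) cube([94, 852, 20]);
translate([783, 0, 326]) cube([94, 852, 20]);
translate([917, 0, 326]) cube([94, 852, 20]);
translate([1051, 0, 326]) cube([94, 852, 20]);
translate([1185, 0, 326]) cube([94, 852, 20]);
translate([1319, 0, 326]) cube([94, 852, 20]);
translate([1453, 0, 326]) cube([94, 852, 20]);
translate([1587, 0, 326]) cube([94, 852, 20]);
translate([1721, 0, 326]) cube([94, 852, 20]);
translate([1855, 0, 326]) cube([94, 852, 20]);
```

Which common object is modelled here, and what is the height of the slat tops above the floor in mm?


A bed frame. The slat-top height is 346 mm.

Four posts, four rails, and a row of slats — a bed frame. Slats sit on the rails at z = 204 + 122 = 326; with slat thickness 20, the top is 346 mm.


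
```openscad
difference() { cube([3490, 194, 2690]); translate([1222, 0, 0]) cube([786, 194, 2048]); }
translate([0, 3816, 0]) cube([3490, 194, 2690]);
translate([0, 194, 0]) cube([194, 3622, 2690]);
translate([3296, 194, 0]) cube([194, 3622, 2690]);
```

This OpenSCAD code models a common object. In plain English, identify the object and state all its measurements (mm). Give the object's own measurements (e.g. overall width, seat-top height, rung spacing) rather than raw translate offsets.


A single room: four walls, each 2690 mm tall and 194 mm thick, enclosing an outside footprint 3490×4010 mm (x × y), no floor or roof. The front and back walls (−y and +y sides) run the full x-width; the side walls fit between their inner faces. A door opening 786 mm wide and 2048 mm tall is cut through the front wall from the floor up, its −x edge 1222 mm from the wall's −x end.


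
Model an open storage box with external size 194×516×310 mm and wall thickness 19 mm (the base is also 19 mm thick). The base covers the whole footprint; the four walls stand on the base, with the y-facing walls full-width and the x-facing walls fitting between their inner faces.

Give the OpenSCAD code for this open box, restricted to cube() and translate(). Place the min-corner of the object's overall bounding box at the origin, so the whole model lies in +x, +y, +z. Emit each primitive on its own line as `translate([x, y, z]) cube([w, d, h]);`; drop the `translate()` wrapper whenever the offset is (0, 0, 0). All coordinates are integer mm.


cube([194, 516, 19]);
translate([0, 0, 19]) cube([194, 19, 291]);
translate([0, 497, 19]) cube([194, 19, 291]);
translate([0, 19, 19]) cube([19, 478, 291]);
translate([175, 19, 19]) cube([19, 478, 291]);


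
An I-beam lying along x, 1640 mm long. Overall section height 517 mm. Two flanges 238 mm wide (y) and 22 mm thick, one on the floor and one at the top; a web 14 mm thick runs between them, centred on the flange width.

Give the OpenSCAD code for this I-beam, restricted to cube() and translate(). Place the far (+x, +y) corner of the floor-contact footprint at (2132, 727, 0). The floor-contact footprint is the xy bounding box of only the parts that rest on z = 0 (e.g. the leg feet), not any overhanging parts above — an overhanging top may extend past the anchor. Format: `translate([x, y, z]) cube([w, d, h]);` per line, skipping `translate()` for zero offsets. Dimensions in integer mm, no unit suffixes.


translate([492, 489, 0]) cube([1640, 238, 22]);
translate([492, 601, 22]) cube([1640, 14, 473]);
translate([492, 489, 495]) cube([1640, 238, 22]);


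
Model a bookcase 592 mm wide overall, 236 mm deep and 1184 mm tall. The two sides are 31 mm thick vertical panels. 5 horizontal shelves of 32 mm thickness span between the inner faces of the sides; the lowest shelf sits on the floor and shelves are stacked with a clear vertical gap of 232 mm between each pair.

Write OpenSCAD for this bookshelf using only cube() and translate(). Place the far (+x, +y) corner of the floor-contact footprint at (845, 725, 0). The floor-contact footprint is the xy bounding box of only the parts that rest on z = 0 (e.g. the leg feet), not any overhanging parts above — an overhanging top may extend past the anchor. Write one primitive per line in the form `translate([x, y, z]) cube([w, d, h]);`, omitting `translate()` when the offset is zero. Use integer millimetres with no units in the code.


translate([253, 489, 0]) cube([31, 236, 1184]);
translate([814, 489, 0]) cube([31, 236, 1184]);
translate([284, 489, 0]) cube([530, 236, 32]);
translate([284, 489, 264]) cube([530, 236, 32]);
translate([284, 489, 528]) cube([530, 236, 32]);
translate([284, 489, 792]) cube([530, 236, 32]);
translate([284, 489, 1056]) cube([530, 236, 32]);


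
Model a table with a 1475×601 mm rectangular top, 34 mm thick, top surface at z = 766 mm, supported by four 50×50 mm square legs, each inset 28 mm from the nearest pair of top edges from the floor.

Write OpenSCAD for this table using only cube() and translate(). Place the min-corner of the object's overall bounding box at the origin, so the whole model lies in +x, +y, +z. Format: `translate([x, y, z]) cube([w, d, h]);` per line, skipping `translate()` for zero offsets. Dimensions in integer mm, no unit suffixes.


translate([0, 0, 732]) cube([1475, 601, 34]);
translate([28, 28, 0]) cube([50, 50, 732]);
translate([1397, 28, 0]) cube([50, 50, 732]);
translate([28, 523, 0]) cube([50, 50, 732]);
translate([1397, 523, 0]) cube([50, 50, 732]);


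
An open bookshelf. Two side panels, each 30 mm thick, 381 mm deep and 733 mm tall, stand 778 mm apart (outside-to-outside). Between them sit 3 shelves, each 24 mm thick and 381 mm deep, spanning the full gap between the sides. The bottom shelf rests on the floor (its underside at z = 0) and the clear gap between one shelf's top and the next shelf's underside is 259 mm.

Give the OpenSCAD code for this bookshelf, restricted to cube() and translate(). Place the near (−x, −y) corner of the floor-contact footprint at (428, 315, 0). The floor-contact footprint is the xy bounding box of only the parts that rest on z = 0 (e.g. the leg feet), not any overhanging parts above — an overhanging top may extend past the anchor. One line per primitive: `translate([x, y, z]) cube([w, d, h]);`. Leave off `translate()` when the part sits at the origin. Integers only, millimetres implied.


translate([428, 315, 0]) cube([30, 381, 733]);
translate([1176, 315, 0]) cube([30, 381, 733]);
translate([458, 315, 0]) cube([718, 381, 24]);
translate([458, 315, 283]) cube([718, 381, 24]);
translate([458, 315, 566]) cube([718, 381, 24]);


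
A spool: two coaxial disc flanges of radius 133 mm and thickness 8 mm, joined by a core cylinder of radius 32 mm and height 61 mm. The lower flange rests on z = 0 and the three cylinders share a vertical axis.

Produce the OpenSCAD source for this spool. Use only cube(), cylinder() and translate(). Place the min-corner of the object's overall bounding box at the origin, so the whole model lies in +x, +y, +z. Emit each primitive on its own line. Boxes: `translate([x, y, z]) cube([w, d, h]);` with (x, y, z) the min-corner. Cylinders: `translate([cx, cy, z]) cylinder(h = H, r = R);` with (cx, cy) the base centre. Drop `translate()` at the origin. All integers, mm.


translate([133, 133, 0]) cylinder(h = 8, r = 133);
translate([133, 133, 8]) cylinder(h = 61, r = 32);
translate([133, 133, 69]) cylinder(h = 8, r = 133);


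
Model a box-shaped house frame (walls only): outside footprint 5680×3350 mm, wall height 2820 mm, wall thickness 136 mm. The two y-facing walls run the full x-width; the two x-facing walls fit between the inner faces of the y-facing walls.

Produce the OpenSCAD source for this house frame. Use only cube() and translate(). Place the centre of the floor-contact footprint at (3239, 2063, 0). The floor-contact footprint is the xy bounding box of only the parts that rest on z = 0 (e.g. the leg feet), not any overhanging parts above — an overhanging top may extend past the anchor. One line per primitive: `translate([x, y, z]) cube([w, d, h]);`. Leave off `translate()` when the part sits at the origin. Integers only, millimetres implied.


translate([399, 388, 0]) cube([5680, 136, 2820]);
translate([399, 3602, 0]) cube([5680, 136, 2820]);
translate([399, 524, 0]) cube([136, 3078, 2820]);
translate([5943, 524, 0]) cube([136, 3078, 2820]);


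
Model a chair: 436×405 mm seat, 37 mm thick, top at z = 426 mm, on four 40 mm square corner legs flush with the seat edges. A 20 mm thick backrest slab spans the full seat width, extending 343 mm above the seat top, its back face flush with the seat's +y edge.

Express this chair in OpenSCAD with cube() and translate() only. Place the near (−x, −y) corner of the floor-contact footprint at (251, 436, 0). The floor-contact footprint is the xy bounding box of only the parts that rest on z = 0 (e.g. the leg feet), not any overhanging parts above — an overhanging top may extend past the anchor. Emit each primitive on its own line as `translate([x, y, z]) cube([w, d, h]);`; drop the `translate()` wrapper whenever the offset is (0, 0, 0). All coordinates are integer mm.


translate([251, 436, 389]) cube([436, 405, 37]);
translate([251, 436, 0]) cube([40, 40, 389]);
translate([647, 436, 0]) cube([40, 40, 389]);
translate([251, 801, 0]) cube([40, 40, 389]);
translate([647, 801, 0]) cube([40, 40, 389]);
translate([251, 821, 426]) cube([436, 20, 343]);


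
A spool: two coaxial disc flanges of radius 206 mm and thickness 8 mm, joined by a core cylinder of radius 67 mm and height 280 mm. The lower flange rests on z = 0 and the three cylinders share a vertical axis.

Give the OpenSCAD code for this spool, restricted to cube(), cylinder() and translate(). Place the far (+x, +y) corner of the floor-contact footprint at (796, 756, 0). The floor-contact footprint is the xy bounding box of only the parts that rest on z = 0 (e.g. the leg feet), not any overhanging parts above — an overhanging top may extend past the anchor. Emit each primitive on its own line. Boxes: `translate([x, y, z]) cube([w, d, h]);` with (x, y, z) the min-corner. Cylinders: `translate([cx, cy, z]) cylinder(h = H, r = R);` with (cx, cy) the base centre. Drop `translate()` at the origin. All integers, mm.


translate([590, 550, 0]) cylinder(h = 8, r = 206);
translate([590, 550, 8]) cylinder(h = 280, r = 67);
translate([590, 550, 288]) cylinder(h = 8, r = 206);


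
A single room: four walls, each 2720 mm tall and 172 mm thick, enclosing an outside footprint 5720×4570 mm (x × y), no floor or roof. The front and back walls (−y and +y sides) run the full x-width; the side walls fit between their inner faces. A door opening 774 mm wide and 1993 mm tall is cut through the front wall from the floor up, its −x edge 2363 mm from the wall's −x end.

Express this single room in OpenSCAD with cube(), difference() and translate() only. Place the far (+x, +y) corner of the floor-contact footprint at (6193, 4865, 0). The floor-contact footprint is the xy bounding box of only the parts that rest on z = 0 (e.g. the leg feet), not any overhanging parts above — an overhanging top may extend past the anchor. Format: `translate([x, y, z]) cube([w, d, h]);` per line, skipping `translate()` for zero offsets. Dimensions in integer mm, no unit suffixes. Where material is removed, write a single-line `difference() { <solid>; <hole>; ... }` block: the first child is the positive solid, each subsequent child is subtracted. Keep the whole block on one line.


difference() { translate([473, 295, 0]) cube([5720, 172, 2720]); translate([2836, 295, 0]) cube([774, 172, 1993]); }
translate([473, 4693, 0]) cube([5720, 172, 2720]);
translate([473, 467, 0]) cube([172, 4226, 2720]);
translate([6021, 467, 0]) cube([172, 4226, 2720]);


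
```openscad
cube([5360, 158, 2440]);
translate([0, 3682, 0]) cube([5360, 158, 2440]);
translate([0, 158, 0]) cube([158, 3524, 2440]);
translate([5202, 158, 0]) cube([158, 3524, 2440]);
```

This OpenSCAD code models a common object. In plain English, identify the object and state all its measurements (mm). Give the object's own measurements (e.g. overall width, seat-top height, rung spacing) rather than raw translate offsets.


The wall frame of a small rectangular building: four walls, each 2440 mm tall and 158 mm thick, enclosing a footprint 5360 mm (x) by 3840 mm (y) outside-to-outside, with no floor or roof. The front and back walls (the −y and +y sides) span the full width; the two side walls fit between them.


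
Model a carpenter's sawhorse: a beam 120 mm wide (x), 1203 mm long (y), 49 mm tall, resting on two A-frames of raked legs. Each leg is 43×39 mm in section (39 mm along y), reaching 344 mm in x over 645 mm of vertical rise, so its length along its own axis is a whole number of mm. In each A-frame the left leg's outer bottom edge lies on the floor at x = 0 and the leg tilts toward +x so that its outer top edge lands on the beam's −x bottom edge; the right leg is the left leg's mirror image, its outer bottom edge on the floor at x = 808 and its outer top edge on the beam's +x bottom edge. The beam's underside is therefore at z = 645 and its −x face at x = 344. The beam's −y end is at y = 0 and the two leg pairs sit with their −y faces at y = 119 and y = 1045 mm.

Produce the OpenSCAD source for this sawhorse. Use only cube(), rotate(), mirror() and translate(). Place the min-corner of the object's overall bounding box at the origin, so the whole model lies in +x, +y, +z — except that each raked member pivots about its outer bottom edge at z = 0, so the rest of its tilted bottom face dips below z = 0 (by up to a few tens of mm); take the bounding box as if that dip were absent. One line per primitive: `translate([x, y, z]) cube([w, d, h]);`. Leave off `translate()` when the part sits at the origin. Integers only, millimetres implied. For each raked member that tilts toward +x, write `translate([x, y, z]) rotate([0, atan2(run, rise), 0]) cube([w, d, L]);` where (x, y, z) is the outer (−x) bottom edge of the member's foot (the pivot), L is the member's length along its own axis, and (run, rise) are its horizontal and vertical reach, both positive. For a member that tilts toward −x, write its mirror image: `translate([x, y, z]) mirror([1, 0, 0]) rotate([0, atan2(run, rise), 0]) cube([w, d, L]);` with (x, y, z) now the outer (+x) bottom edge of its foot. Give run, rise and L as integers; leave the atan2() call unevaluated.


// leg length = √(344² + 645²) = 731
// right-leg outer foot x = 2·344 + 120 = 808
// beam min-corner = (344, 0, 645)
translate([344, 0, 645]) cube([120, 1203, 49]);
translate([0, 119, 0]) rotate([0, atan2(344, 645), 0]) cube([43, 39, 731]);
translate([808, 119, 0]) mirror([1, 0, 0]) rotate([0, atan2(344, 645), 0]) cube([43, 39, 731]);
translate([0, 1045, 0]) rotate([0, atan2(344, 645), 0]) cube([43, 39, 731]);
translate([808, 1045, 0]) mirror([1, 0, 0]) rotate([0, atan2(344, 645), 0]) cube([43, 39, 731]);


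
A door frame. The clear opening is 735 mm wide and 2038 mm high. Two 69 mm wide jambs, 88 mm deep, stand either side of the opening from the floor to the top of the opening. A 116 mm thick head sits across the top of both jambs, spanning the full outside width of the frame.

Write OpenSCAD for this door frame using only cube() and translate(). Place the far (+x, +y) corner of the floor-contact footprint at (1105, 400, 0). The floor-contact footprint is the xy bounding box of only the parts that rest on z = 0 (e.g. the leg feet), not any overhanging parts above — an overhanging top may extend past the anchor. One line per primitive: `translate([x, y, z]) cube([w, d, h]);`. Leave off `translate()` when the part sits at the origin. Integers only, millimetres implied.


translate([232, 312, 0]) cube([69, 88, 2038]);
translate([1036, 312, 0]) cube([69, 88, 2038]);
translate([232, 312, 2038]) cube([873, 88, 116]);


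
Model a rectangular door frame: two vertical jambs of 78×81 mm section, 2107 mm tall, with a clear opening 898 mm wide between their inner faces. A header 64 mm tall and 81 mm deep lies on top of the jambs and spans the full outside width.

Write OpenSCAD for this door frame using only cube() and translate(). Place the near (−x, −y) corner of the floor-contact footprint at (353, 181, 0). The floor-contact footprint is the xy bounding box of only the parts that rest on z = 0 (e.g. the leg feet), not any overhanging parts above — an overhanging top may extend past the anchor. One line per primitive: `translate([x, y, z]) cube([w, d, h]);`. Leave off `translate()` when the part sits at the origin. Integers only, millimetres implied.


translate([353, 181, 0]) cube([78, 81, 2107]);
translate([1329, 181, 0]) cube([78, 81, 2107]);
translate([353, 181, 2107]) cube([1054, 81, 64]);


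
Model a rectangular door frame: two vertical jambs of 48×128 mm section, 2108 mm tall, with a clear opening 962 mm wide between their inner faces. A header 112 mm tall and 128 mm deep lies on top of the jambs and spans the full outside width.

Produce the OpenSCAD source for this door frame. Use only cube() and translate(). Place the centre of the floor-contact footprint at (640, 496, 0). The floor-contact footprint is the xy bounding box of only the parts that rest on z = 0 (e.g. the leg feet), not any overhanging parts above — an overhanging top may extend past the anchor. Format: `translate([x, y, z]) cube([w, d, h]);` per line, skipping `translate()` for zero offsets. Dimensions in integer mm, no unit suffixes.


translate([111, 432, 0]) cube([48, 128, 2108]);
translate([1121, 432, 0]) cube([48, 128, 2108]);
translate([111, 432, 2108]) cube([1058, 128, 112]);


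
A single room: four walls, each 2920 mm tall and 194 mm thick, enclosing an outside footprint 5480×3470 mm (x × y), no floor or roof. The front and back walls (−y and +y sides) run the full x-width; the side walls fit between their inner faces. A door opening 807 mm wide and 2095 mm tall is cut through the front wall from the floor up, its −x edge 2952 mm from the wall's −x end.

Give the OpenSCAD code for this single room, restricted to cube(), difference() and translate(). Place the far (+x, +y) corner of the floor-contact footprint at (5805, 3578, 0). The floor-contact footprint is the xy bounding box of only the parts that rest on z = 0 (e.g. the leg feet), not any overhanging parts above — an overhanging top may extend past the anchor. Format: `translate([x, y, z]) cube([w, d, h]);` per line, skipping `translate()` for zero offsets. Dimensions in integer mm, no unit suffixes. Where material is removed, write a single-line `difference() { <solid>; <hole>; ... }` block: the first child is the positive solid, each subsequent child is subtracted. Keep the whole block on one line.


difference() { translate([325, 108, 0]) cube([5480, 194, 2920]); translate([3277, 108, 0]) cube([807, 194, 2095]); }
translate([325, 3384, 0]) cube([5480, 194, 2920]);
translate([325, 302, 0]) cube([194, 3082, 2920]);
translate([5611, 302, 0]) cube([194, 3082, 2920]);


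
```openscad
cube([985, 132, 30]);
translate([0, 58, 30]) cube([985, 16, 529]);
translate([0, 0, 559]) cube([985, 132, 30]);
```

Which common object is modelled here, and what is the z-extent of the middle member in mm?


An I-beam. The web height is 529 mm.

Two wide flanges with a thin centred web — an I-beam. Overall 589 mm minus two 30 mm flanges gives a web of 589 − 2·30 = 529 mm.


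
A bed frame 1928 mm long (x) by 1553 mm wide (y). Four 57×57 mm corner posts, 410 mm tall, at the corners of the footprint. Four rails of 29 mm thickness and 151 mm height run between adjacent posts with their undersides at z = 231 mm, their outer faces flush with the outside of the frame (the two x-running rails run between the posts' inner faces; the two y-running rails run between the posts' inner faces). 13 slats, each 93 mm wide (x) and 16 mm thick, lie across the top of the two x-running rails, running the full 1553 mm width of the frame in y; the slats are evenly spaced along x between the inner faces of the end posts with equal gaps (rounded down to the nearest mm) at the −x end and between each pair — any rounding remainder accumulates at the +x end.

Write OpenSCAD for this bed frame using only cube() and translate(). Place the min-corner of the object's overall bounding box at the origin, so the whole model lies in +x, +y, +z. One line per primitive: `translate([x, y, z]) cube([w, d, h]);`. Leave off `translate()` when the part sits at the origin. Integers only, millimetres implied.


cube([57, 57, 410]);
translate([0, 1496, 0]) cube([57, 57, 410]);
translate([1871, 0, 0]) cube([57, 57, 410]);
translate([1871, 1496, 0]) cube([57, 57, 410]);
translate([57, 0, 231]) cube([1814, 29, 151]);
translate([57, 1524, 231]) cube([1814, 29, 151]);
translate([0, 57, 231]) cube([29, 1439, 151]);
translate([1899, 57, 231]) cube([29, 1439, 151]);
translate([100, 0, 382]) cube([93, 1553, 16]);
translate([236, 0, 382]) cube([93, 1553, 16]);
translate([372, 0, 382]) cube([93, 1553, 16]);
translate([508, 0, 382]) cube([93, 1553, 16]);
translate([644, 0, 382]) cube([93, 1553, 16]);
translate([780, 0, 382]) cube([93, 1553, 16]);
translate([916, 0, 382]) cube([93, 1553, 16]);
translate([1052, 0, 382]) cube([93, 1553, 16]);
translate([1188, 0, 382]) cube([93, 1553, 16]);
translate([1324, 0, 382]) cube([93, 1553, 16]);
translate([1460, 0, 382]) cube([93, 1553, 16]);
translate([1596, 0, 382]) cube([93, 1553, 16]);
translate([1732, 0, 382]) cube([93, 1553, 16]);


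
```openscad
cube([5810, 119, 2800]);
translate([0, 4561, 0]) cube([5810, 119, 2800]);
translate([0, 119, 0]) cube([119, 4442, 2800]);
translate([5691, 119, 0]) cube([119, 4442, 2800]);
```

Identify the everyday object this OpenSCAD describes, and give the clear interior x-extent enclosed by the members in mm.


A house (or room) frame. The interior width is 5572 mm.

Four 2800 mm walls enclosing a rectangle with no floor or roof — a room or house frame. Outside width is 5810 mm and wall thickness is 119 mm, so the interior width is 5810 − 2 × 119 = 5572 mm.


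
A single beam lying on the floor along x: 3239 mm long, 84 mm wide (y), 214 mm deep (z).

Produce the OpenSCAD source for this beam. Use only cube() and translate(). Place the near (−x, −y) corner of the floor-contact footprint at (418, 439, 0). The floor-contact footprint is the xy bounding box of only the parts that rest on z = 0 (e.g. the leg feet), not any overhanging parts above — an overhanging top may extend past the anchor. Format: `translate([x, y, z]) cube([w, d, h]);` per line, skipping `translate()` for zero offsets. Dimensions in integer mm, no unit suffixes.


translate([418, 439, 0]) cube([3239, 84, 214]);


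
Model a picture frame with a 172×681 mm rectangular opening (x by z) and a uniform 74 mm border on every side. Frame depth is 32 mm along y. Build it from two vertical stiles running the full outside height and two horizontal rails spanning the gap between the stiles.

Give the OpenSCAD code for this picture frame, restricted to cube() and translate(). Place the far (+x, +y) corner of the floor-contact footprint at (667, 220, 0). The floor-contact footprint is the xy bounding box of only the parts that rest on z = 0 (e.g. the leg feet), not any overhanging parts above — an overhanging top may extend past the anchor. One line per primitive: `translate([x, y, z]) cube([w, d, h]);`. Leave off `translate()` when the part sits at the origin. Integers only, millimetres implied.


translate([347, 188, 0]) cube([74, 32, 829]);
translate([593, 188, 0]) cube([74, 32, 829]);
translate([421, 188, 0]) cube([172, 32, 74]);
translate([421, 188, 755]) cube([172, 32, 74]);


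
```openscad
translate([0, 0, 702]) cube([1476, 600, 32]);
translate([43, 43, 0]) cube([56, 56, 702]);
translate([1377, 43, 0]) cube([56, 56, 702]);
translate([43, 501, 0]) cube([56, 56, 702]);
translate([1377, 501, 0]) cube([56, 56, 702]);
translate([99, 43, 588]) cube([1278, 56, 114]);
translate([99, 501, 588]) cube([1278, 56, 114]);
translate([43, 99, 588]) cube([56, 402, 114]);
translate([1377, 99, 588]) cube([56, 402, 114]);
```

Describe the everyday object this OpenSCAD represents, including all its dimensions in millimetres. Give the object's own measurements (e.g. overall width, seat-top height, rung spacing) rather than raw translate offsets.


A rectangular dining table. The top is 1476×600×32 mm with its upper surface at z = 734 mm. It stands on four 56×56 mm square legs, each inset 43 mm from the nearest pair of top edges, running from the floor to the underside of the top. Four apron rails, 56 mm thick and 114 mm tall, run between adjacent legs with their top edges flush with the underside of the top and their outer faces flush with the legs' outer faces.


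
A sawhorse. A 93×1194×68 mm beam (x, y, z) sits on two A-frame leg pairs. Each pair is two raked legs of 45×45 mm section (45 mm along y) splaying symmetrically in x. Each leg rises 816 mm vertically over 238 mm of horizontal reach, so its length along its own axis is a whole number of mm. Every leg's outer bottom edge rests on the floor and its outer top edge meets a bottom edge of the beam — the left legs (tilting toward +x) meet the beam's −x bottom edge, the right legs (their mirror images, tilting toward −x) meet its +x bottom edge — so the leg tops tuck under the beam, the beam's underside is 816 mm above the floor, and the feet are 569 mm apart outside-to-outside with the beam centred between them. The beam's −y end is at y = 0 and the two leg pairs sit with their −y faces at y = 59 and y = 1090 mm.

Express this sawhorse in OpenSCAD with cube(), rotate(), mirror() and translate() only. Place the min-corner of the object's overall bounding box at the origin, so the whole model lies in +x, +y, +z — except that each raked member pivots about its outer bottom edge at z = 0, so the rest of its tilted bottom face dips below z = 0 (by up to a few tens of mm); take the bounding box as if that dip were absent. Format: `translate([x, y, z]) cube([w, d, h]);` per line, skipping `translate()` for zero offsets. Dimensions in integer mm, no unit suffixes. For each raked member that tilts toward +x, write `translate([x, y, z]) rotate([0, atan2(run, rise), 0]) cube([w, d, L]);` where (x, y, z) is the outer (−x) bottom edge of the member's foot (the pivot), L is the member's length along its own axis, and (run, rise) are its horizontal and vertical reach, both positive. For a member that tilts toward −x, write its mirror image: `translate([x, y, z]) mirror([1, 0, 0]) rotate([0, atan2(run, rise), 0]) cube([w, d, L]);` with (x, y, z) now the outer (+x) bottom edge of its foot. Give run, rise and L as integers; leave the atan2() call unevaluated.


translate([238, 0, 816]) cube([93, 1194, 68]);
translate([0, 59, 0]) rotate([0, atan2(238, 816), 0]) cube([45, 45, 850]);
translate([569, 59, 0]) mirror([1, 0, 0]) rotate([0, atan2(238, 816), 0]) cube([45, 45, 850]);
translate([0, 1090, 0]) rotate([0, atan2(238, 816), 0]) cube([45, 45, 850]);
translate([569, 1090, 0]) mirror([1, 0, 0]) rotate([0, atan2(238, 816), 0]) cube([45, 45, 850]);


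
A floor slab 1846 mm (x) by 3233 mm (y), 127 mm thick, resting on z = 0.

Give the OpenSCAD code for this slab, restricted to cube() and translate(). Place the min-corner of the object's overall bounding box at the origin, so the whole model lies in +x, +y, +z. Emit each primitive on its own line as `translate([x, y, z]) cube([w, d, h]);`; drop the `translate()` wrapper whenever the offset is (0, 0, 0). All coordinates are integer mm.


cube([1846, 3233, 127]);


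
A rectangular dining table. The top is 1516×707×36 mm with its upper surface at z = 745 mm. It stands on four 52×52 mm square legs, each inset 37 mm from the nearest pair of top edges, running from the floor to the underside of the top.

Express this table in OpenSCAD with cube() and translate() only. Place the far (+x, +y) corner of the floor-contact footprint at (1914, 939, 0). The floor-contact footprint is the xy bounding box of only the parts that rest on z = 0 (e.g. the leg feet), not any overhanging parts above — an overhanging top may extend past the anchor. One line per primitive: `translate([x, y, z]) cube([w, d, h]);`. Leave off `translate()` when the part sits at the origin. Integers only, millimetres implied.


translate([435, 269, 709]) cube([1516, 707, 36]);
translate([472, 306, 0]) cube([52, 52, 709]);
translate([1862, 306, 0]) cube([52, 52, 709]);
translate([472, 887, 0]) cube([52, 52, 709]);
translate([1862, 887, 0]) cube([52, 52, 709]);


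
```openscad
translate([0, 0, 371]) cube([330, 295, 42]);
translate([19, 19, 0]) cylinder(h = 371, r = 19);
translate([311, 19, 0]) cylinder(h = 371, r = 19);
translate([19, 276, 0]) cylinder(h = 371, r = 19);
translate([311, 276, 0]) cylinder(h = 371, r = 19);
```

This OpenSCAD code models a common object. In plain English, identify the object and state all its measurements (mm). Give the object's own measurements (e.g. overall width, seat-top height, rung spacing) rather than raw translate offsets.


A four-legged stool. The seat is a 330×295×42 mm slab whose top surface is at z = 413 mm; four round legs, each 38 mm in diameter, run from the floor (z = 0) to the underside of the seat, each leg's axis is inset half a diameter from the nearest pair of seat edges (so the leg's bounding box is flush with the corner).


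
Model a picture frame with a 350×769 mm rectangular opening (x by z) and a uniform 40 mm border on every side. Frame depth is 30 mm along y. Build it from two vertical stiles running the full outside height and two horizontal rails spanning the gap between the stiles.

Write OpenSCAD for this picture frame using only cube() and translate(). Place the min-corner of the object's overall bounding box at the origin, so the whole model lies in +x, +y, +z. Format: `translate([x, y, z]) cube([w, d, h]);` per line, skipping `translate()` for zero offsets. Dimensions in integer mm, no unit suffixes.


cube([40, 30, 849]);
translate([390, 0, 0]) cube([40, 30, 849]);
translate([40, 0, 0]) cube([350, 30, 40]);
translate([40, 0, 809]) cube([350, 30, 40]);
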